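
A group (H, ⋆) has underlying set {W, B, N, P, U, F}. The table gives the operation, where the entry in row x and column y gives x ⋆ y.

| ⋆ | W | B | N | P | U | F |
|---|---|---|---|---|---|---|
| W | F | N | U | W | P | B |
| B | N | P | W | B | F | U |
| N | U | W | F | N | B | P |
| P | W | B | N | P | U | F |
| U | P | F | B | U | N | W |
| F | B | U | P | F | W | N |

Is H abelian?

Yes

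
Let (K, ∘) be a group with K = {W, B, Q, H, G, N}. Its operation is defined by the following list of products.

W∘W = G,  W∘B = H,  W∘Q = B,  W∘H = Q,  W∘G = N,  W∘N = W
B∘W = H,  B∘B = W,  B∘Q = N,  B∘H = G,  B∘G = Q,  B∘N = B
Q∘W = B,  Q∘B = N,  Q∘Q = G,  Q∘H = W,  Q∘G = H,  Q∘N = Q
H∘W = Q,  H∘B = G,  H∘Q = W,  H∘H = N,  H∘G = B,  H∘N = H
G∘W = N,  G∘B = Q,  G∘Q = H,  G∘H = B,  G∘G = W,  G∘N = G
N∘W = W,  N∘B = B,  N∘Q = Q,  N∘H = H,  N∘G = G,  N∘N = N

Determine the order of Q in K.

The identity element is N (its row matches the header).
Q^1 = Q
Q^2 = Q ∘ Q = G
Q^3 = G ∘ Q = H
Q^4 = H ∘ Q = W
Q^5 = W ∘ Q = B
Q^6 = B ∘ Q = N
The first power of Q equal to the identity is Q^6, so ord(Q) = 6.

6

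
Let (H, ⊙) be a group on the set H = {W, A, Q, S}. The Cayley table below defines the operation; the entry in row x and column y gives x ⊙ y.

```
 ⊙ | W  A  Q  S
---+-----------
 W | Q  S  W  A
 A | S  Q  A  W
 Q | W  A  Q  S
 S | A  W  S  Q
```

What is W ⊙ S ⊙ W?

W ⊙ S = A
A ⊙ W = S

S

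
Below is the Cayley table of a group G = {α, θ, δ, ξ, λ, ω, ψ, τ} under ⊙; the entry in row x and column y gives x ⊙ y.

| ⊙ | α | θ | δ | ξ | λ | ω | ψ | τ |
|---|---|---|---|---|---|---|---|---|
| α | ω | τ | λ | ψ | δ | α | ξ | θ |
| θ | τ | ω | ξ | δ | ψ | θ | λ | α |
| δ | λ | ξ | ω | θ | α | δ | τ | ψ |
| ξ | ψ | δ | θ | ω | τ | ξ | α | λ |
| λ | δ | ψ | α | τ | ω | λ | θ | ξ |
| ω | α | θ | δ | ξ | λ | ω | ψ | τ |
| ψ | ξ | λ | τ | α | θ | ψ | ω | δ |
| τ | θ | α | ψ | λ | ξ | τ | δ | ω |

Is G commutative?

Check whether the table is symmetric across its main diagonal.
Every entry (row x, col y) equals the entry (row y, col x), so G is abelian.

Yes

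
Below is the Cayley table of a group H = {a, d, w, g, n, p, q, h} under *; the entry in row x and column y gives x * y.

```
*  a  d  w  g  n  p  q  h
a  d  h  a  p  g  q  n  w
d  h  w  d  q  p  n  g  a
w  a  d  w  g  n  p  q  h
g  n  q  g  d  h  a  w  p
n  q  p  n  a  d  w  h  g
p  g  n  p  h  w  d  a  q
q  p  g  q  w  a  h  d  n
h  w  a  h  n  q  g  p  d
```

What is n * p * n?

n * p = w
w * n = n

n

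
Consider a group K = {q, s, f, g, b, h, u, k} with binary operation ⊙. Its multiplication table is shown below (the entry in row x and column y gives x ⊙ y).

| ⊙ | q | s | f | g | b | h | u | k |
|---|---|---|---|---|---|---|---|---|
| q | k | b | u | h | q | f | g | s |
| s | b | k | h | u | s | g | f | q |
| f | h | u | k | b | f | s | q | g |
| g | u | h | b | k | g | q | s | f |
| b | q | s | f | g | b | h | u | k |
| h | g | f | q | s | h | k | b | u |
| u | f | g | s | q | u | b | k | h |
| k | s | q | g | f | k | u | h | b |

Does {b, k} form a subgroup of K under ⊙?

Yes

{b, k} contains the identity b.
Checking products: every product of two elements of {b, k} (read from the table) lies in {b, k}, so the set is closed.
In a finite group, a nonempty closed subset is a subgroup. So {b, k} ≤ K.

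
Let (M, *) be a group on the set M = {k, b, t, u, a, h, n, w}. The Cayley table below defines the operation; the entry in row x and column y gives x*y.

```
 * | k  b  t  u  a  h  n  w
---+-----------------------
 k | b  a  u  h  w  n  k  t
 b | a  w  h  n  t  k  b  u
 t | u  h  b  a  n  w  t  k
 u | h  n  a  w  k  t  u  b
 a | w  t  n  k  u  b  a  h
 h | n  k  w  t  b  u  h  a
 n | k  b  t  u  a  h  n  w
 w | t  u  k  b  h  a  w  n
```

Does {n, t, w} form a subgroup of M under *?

w*t = k, which is not in {n, t, w}.
The subset is not closed under *, so it is not a subgroup.
(Structurally, M here is isomorphic to the cyclic group Z_8.)

No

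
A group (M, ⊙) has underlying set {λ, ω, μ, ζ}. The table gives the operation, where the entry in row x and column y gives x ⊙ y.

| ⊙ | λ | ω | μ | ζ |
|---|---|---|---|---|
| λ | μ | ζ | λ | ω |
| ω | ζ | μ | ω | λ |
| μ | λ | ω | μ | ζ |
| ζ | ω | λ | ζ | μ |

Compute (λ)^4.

λ^1 = λ
λ^2 = λ ⊙ λ = μ
λ^3 = μ ⊙ λ = λ
λ^4 = λ ⊙ λ = μ

μ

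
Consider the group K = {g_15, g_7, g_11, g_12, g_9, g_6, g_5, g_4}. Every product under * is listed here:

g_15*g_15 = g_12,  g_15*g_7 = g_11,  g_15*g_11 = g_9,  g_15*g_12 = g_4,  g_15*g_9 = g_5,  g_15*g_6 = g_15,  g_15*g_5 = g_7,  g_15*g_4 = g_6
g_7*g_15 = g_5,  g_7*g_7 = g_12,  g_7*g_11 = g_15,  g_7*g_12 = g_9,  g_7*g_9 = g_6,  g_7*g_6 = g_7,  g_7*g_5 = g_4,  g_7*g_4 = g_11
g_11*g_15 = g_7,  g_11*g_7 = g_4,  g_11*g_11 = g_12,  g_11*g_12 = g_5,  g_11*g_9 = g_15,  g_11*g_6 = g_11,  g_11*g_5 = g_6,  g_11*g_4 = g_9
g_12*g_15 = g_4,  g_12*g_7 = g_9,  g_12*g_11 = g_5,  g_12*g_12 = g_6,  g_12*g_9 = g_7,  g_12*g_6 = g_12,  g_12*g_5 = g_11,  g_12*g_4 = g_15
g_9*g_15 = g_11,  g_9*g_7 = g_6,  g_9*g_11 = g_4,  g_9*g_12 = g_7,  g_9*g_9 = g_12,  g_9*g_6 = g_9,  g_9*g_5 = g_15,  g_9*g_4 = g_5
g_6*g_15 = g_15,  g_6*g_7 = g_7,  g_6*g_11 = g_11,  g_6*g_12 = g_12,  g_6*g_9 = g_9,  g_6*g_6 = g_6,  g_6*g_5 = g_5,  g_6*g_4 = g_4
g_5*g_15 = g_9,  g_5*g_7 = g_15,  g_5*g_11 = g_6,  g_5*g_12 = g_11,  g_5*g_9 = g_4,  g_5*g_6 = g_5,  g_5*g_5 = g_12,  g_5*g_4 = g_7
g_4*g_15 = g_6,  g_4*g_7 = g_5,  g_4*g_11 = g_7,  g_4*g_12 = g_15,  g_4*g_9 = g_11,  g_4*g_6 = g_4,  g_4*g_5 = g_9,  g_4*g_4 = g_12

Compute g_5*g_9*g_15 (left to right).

g_6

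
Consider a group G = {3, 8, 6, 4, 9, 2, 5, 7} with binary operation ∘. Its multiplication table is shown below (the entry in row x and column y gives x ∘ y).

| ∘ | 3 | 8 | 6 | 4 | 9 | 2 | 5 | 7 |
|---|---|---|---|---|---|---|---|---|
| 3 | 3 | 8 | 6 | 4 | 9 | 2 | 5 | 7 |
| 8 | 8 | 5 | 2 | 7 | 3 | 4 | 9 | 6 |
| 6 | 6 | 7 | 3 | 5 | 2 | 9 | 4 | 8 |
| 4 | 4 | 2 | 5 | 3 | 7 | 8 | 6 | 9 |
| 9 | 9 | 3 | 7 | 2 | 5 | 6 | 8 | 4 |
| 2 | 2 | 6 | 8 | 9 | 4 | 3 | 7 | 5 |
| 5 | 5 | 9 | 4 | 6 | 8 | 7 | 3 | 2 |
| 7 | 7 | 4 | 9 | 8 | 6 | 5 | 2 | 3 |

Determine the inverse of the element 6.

6

First locate the identity: row 3 matches the header, so 3 is the identity.
Scan row 6 for 3: 6 ∘ 6 = 3. Hence 6^(-1) = 6.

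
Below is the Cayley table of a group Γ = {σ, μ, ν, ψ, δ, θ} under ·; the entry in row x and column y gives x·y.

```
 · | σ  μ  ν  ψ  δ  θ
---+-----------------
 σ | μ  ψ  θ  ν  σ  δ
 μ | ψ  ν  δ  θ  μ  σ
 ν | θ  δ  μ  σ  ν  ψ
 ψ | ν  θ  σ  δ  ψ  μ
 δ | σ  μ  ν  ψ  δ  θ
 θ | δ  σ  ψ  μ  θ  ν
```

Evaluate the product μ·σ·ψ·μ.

μ

μ·σ = ψ
ψ·ψ = δ
δ·μ = μ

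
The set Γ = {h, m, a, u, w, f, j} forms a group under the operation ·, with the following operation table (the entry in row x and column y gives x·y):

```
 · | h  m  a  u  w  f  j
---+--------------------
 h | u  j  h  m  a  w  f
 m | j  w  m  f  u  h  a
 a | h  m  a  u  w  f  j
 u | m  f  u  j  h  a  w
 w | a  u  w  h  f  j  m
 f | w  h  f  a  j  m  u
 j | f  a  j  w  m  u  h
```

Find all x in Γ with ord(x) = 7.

Identity is a. Compute the order of each non-identity element by repeated multiplication:
  h: h → u → m → j → f → w → a  (order 7)
  m: m → w → u → f → h → j → a  (order 7)
  u: u → j → w → h → m → f → a  (order 7)
  w: w → f → j → m → u → h → a  (order 7)
  f: f → m → h → w → j → u → a  (order 7)
  j: j → h → f → u → w → m → a  (order 7)
Elements of order 7: {f, h, j, m, u, w}.

{f, h, j, m, u, w}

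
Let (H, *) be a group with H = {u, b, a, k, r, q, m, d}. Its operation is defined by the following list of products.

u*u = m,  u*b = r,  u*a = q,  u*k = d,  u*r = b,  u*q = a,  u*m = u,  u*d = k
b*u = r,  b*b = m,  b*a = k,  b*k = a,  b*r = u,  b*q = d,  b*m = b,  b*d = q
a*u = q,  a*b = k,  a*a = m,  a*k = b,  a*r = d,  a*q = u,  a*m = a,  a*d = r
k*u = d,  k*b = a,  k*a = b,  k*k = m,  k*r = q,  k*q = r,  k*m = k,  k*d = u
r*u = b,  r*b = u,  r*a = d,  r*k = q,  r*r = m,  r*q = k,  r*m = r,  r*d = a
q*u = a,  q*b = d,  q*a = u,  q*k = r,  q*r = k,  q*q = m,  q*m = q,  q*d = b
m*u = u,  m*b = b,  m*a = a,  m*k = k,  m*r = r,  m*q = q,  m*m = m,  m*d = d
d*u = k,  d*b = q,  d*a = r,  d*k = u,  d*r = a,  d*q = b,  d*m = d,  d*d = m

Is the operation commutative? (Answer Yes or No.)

Check whether the table is symmetric across its main diagonal.
Every entry (row x, col y) equals the entry (row y, col x), so H is abelian.

Yes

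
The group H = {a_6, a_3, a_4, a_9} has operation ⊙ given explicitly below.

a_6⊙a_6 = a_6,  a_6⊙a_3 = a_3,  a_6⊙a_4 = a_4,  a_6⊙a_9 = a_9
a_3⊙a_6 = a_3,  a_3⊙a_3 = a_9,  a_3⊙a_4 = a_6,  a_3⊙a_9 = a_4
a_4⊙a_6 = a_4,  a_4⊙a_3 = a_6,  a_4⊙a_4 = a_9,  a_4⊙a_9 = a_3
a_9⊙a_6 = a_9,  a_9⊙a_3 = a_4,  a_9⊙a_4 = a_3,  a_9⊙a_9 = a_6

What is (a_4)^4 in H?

a_6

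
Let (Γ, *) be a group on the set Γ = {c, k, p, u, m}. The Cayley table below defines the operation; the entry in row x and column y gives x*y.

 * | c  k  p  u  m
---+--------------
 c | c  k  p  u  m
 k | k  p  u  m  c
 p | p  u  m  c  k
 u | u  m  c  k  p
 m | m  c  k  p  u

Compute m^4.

m^1 = m
m^2 = m*m = u
m^3 = u*m = p
m^4 = p*m = k

k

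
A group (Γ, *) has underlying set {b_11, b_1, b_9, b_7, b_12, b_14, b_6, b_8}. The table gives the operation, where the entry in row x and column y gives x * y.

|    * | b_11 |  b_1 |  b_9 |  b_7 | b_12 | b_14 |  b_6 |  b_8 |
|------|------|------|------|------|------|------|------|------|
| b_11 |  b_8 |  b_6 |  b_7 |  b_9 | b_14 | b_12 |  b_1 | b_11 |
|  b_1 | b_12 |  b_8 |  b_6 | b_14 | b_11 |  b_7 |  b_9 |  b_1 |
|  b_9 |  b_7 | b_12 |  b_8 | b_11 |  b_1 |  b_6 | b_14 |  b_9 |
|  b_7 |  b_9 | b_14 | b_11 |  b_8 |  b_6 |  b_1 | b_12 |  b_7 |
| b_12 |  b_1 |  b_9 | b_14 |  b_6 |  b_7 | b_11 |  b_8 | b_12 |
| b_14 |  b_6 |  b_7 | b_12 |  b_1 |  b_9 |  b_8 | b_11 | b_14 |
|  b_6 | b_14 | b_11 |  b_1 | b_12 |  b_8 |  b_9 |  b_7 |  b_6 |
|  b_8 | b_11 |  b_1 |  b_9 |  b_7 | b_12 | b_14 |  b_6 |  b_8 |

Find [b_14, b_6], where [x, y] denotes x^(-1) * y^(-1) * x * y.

b_7

Identity is b_8; from the table b_14^(-1) = b_14 and b_6^(-1) = b_12.
b_14 * b_12 = b_9
b_9 * b_14 = b_6
b_6 * b_6 = b_7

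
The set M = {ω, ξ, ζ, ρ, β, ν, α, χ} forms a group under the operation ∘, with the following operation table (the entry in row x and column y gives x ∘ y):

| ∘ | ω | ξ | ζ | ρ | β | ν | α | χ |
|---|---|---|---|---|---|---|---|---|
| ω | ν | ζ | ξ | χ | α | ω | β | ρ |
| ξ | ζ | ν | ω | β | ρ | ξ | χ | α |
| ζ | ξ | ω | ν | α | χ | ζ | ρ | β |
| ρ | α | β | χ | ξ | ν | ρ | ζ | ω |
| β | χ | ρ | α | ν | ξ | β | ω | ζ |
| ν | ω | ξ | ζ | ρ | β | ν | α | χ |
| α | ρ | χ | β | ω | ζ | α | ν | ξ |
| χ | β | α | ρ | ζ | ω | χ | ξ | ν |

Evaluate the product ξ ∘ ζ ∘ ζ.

ξ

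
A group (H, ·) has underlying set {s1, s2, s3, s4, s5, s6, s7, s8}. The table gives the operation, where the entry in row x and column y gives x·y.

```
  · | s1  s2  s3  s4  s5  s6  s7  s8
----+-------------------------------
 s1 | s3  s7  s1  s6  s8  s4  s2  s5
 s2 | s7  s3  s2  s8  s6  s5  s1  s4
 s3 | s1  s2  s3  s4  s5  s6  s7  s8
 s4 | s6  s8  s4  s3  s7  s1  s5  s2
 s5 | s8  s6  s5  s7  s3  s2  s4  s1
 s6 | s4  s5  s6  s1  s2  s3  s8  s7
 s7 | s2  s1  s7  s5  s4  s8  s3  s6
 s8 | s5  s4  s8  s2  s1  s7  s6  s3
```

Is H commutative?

Yes

Check whether the table is symmetric across its main diagonal.
Every entry (row x, col y) equals the entry (row y, col x), so H is abelian.
(In fact H ≅ the elementary abelian group (Z_2)^3.)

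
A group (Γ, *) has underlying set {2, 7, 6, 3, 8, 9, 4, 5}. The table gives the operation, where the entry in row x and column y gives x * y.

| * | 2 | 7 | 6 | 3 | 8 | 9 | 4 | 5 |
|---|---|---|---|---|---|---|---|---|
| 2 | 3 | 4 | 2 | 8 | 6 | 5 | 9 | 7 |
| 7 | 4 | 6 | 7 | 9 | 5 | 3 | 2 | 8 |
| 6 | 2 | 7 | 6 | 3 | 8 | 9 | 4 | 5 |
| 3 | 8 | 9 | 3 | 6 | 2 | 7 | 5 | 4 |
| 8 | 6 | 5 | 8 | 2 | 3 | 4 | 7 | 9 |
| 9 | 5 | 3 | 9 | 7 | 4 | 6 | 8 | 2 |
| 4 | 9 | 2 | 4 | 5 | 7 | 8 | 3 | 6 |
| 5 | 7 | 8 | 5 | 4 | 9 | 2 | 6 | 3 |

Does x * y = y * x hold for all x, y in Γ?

Check whether the table is symmetric across its main diagonal.
Every entry (row x, col y) equals the entry (row y, col x), so Γ is abelian.

Yes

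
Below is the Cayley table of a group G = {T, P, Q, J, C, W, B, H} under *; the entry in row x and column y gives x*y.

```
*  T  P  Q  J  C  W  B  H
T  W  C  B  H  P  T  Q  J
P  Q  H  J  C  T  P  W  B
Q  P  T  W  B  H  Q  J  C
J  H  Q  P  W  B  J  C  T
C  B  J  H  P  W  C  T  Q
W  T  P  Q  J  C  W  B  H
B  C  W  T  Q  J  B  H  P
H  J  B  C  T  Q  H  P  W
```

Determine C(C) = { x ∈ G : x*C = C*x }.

{C, H, Q, W}

Compare row C with column C entry by entry.
H*C = Q = C*H, so H commutes with C.
J*C = B but C*J = P, so J does not.
Collecting the elements that commute with C: C(C) = {C, H, Q, W}.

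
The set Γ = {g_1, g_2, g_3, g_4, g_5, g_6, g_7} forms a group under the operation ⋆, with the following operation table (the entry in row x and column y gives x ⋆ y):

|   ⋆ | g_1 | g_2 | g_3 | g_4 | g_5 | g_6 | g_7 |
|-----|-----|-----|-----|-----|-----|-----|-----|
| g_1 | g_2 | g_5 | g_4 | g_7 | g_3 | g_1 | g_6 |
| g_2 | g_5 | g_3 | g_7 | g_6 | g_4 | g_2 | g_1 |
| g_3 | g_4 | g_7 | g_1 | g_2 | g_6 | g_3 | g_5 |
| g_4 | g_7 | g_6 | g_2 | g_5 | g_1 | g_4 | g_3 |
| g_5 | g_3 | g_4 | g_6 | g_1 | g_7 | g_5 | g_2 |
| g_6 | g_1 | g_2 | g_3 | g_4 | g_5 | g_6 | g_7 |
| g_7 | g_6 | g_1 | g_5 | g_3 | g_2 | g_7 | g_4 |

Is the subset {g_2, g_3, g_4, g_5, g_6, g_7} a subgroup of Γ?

g_7 ⋆ g_2 = g_1, which is not in {g_2, g_3, g_4, g_5, g_6, g_7}.
The subset is not closed under ⋆, so it is not a subgroup.

No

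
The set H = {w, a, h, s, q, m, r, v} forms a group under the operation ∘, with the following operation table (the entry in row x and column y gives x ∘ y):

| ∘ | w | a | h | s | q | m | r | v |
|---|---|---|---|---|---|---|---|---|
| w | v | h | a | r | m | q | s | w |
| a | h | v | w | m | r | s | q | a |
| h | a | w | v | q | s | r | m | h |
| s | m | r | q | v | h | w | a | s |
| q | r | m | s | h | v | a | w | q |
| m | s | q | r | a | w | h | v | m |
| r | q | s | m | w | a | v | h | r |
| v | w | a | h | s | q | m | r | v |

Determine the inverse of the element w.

First locate the identity: row v matches the header, so v is the identity.
Scan row w for v: w ∘ w = v. Hence w^(-1) = w.
(Structurally, H here is isomorphic to the dihedral group D_4.)

w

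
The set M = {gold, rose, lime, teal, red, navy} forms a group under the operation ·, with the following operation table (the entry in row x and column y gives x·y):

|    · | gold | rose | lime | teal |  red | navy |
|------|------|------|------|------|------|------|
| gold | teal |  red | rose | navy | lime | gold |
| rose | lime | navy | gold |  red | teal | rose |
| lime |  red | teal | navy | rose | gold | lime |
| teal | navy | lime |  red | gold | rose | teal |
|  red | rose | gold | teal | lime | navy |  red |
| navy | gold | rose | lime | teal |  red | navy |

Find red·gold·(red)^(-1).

teal

The identity is navy. In row red, the entry navy sits in column red, so red^(-1) = red.
red·gold = rose
rose·red = teal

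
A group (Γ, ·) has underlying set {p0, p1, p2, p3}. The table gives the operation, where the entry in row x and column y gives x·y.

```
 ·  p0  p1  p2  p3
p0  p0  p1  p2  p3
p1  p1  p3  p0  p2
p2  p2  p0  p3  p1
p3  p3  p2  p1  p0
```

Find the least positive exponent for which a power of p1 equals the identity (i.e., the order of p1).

4

The identity element is p0 (its row matches the header).
p1^1 = p1
p1^2 = p1·p1 = p3
p1^3 = p3·p1 = p2
p1^4 = p2·p1 = p0
The first power of p1 equal to the identity is p1^4, so ord(p1) = 4.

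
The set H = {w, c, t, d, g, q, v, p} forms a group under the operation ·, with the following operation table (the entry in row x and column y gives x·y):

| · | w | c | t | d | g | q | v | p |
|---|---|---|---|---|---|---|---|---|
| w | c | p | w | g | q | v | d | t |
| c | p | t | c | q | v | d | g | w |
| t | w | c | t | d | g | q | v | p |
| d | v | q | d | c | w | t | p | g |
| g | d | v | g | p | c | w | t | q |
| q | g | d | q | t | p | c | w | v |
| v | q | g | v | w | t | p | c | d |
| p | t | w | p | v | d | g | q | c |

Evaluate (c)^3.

c^1 = c
c^2 = c·c = t
c^3 = t·c = c

c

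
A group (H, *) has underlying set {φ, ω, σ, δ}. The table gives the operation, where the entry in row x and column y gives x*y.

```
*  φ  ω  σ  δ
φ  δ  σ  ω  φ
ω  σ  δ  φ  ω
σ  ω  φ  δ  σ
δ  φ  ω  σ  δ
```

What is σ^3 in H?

σ^1 = σ
σ^2 = σ*σ = δ
σ^3 = δ*σ = σ
(Structurally, H here is isomorphic to the Klein four-group V_4.)

σ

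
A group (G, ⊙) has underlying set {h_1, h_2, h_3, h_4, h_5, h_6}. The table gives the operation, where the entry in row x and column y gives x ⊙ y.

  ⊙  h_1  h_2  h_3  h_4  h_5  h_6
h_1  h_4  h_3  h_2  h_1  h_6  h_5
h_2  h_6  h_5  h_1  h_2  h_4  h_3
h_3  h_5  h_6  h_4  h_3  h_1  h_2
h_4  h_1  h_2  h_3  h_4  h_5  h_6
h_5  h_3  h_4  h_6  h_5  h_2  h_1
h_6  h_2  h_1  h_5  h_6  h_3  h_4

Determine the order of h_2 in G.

3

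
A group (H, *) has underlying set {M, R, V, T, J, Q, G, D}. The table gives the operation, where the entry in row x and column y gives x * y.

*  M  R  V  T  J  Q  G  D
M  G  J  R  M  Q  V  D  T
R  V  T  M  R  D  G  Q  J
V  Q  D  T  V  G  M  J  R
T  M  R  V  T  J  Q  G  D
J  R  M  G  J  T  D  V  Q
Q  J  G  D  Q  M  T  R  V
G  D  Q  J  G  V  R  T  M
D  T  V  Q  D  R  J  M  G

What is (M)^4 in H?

M^1 = M
M^2 = M * M = G
M^3 = G * M = D
M^4 = D * M = T

T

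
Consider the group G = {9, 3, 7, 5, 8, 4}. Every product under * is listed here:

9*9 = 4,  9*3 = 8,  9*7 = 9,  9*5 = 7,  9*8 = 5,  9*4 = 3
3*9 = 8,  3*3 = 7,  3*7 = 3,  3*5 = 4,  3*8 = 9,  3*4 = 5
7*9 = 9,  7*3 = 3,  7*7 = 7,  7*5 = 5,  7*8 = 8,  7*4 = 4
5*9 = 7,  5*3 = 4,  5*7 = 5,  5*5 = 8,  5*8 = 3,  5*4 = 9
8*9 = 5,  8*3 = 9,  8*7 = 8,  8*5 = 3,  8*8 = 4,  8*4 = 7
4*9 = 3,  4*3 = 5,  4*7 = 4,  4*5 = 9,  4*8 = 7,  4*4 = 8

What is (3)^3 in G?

3^1 = 3
3^2 = 3*3 = 7
3^3 = 7*3 = 3
(Structurally, G here is isomorphic to the cyclic group Z_6.)

3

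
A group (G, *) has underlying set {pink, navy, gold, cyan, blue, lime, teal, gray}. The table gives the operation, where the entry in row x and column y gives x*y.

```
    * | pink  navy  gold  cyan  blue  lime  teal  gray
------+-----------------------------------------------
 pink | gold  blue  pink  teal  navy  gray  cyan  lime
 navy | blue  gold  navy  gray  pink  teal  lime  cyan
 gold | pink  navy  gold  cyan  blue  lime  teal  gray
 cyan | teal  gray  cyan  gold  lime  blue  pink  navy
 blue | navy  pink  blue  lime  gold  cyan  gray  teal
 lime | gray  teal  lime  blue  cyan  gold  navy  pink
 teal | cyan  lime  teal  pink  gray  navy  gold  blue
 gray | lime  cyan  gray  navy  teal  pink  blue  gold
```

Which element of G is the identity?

The identity e satisfies e*x = x for all x, so its row in the table reproduces the column headers.
Row gold reads: pink, navy, gold, cyan, blue, lime, teal, gray — exactly the header order. So gold is the identity.

gold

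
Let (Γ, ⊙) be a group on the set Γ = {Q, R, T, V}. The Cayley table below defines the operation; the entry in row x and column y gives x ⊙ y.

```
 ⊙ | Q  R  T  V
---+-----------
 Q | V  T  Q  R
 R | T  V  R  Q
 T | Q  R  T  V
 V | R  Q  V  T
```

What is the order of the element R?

The identity element is T (its row matches the header).
R^1 = R
R^2 = R ⊙ R = V
R^3 = V ⊙ R = Q
R^4 = Q ⊙ R = T
The first power of R equal to the identity is R^4, so ord(R) = 4.

4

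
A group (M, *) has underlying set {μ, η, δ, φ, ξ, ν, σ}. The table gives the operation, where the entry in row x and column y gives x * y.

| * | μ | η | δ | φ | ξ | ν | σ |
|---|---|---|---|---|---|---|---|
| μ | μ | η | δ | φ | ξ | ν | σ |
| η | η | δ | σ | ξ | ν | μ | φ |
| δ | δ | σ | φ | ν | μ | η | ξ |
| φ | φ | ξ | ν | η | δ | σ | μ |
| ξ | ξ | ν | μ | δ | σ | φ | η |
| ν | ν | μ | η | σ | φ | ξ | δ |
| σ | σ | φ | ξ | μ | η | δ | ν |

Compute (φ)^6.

σ

φ^1 = φ
φ^2 = φ * φ = η
φ^3 = η * φ = ξ
φ^4 = ξ * φ = δ
φ^5 = δ * φ = ν
φ^6 = ν * φ = σ
(Structurally, M here is isomorphic to the cyclic group Z_7.)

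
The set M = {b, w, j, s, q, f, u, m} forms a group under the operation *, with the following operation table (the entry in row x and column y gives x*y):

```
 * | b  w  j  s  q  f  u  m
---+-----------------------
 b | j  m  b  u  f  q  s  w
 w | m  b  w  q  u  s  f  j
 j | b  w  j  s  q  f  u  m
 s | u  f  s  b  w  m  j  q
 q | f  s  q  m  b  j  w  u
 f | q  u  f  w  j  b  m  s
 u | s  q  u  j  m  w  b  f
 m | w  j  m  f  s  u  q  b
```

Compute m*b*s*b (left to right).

f

m*b = w
w*s = q
q*b = f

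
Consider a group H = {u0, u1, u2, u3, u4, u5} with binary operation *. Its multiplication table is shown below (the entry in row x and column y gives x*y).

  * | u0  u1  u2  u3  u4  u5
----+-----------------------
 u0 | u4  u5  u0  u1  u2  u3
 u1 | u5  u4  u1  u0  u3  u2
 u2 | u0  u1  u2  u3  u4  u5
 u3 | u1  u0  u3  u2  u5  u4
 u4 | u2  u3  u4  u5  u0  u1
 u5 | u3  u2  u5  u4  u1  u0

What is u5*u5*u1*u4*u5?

u5*u5 = u0
u0*u1 = u5
u5*u4 = u1
u1*u5 = u2
(Structurally, H here is isomorphic to the cyclic group Z_6.)

u2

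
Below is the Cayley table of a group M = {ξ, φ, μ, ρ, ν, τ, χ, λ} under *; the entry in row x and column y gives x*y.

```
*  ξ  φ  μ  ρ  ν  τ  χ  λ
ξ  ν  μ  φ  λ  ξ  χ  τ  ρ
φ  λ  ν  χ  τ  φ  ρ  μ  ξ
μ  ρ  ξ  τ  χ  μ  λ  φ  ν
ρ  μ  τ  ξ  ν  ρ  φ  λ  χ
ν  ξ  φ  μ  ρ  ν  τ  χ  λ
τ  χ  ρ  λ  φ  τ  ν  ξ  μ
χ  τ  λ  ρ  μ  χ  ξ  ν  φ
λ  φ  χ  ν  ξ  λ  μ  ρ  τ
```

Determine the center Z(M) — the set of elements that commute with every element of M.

{ν, τ}

An element z is central iff its row equals its column in the table.
For μ: μ*φ = ξ ≠ χ = φ*μ, so μ ∉ Z.
Checking each element this way leaves Z(M) = {ν, τ}.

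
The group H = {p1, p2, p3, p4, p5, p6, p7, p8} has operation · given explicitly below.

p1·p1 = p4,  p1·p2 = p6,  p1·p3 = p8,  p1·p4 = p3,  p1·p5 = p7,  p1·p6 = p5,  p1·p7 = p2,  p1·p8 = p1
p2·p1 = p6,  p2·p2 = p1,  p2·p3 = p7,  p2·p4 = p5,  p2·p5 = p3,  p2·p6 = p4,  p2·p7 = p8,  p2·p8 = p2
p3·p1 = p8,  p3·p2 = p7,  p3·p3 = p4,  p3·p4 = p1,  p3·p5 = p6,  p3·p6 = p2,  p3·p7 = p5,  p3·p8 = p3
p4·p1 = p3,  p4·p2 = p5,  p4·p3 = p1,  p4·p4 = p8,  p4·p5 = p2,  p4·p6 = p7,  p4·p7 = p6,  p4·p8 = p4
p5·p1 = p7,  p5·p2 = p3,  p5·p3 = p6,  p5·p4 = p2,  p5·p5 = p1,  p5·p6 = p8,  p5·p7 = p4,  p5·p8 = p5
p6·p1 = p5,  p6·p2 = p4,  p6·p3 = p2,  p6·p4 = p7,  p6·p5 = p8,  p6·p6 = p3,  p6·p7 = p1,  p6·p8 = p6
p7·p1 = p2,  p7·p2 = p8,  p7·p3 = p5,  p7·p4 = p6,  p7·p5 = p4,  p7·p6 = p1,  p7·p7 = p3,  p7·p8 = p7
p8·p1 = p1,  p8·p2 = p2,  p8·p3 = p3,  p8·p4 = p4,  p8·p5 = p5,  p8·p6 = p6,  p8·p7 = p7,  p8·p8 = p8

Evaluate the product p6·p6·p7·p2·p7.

p6·p6 = p3
p3·p7 = p5
p5·p2 = p3
p3·p7 = p5
(Structurally, H here is isomorphic to the cyclic group Z_8.)

p5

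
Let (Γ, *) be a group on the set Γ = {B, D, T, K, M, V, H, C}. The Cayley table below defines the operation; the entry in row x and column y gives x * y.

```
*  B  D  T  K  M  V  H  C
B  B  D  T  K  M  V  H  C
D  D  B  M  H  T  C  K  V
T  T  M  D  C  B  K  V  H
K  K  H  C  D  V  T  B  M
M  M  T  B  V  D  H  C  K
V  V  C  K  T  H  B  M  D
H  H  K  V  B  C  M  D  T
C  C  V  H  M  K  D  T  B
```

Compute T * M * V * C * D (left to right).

B

T * M = B
B * V = V
V * C = D
D * D = B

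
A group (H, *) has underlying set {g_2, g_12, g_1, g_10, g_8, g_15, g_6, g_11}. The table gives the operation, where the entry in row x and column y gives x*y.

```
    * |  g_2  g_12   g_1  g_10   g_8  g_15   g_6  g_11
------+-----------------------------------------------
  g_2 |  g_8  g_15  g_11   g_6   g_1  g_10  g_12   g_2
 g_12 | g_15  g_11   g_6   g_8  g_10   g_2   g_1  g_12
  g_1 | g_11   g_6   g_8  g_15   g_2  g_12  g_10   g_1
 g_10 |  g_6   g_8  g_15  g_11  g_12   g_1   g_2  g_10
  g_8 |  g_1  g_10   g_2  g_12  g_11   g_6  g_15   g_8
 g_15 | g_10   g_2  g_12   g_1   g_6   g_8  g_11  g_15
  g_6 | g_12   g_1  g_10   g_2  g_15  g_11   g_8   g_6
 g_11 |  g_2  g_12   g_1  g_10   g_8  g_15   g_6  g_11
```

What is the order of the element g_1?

The identity element is g_11 (its row matches the header).
g_1^1 = g_1
g_1^2 = g_1*g_1 = g_8
g_1^3 = g_8*g_1 = g_2
g_1^4 = g_2*g_1 = g_11
The first power of g_1 equal to the identity is g_1^4, so ord(g_1) = 4.

4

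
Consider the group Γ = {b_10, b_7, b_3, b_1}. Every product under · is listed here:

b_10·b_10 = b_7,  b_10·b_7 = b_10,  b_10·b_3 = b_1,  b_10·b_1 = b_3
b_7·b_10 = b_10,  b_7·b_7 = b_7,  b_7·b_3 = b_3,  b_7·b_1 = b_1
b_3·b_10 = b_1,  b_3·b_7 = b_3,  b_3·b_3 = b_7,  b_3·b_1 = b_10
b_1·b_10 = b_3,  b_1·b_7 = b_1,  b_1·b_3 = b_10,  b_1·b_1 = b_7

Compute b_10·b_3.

b_1

Read row b_10, column b_3: b_10·b_3 = b_1.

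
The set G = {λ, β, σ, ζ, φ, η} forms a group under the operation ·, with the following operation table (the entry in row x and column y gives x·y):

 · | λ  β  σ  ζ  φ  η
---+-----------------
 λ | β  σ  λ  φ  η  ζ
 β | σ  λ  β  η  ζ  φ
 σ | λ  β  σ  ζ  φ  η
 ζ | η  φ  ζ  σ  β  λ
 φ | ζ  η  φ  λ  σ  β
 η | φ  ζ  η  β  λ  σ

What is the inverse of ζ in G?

First locate the identity: row σ matches the header, so σ is the identity.
Scan row ζ for σ: ζ·ζ = σ. Hence ζ^(-1) = ζ.
(Structurally, G here is isomorphic to the symmetric group S_3.)

ζ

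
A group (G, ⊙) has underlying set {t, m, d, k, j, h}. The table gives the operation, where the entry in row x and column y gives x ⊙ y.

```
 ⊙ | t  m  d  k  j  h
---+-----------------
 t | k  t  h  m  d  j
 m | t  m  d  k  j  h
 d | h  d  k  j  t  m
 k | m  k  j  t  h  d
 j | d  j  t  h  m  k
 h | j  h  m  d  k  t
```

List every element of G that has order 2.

Identity is m. Compute the order of each non-identity element by repeated multiplication:
  t: t → k → m  (order 3)
  d: d → k → j → t → h → m  (order 6)
  k: k → t → m  (order 3)
  j: j → m  (order 2)
  h: h → t → j → k → d → m  (order 6)
Elements of order 2: {j}.

{j}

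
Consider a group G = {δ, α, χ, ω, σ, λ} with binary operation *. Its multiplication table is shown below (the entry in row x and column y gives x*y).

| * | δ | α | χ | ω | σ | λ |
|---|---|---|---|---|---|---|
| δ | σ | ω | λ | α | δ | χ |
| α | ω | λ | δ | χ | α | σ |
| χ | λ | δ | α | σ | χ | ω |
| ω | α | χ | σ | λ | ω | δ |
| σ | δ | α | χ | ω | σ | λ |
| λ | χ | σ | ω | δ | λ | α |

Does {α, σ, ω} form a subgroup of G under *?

No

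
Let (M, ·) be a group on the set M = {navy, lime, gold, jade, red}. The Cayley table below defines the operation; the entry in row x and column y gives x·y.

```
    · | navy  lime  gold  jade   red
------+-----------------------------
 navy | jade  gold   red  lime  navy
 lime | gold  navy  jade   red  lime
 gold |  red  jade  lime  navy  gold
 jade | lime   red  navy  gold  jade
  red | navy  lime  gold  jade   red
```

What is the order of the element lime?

The identity element is red (its row matches the header).
lime^1 = lime
lime^2 = lime·lime = navy
lime^3 = navy·lime = gold
lime^4 = gold·lime = jade
lime^5 = jade·lime = red
The first power of lime equal to the identity is lime^5, so ord(lime) = 5.

5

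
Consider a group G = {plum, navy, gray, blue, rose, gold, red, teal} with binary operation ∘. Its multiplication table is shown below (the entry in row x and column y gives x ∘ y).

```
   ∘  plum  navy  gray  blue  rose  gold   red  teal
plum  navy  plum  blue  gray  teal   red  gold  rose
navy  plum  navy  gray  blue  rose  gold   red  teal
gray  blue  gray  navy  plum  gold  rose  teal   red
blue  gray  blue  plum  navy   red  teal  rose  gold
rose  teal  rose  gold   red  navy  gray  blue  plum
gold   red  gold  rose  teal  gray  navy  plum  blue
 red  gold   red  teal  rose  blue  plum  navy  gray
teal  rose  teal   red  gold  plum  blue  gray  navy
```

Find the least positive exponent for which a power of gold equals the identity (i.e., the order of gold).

The identity element is navy (its row matches the header).
gold^1 = gold
gold^2 = gold ∘ gold = navy
The first power of gold equal to the identity is gold^2, so ord(gold) = 2.
(Structurally, G here is isomorphic to the elementary abelian group (Z_2)^3.)

2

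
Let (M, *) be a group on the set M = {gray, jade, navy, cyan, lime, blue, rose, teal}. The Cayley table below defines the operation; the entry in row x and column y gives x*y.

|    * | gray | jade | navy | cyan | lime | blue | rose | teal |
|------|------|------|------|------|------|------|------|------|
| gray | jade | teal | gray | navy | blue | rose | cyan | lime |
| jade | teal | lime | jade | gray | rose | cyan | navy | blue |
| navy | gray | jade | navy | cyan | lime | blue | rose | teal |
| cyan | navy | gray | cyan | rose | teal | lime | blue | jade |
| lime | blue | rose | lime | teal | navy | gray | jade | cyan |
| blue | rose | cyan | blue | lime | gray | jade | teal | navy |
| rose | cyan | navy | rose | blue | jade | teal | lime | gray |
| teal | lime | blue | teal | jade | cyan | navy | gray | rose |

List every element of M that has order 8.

Identity is navy. Compute the order of each non-identity element by repeated multiplication:
  gray: gray → jade → teal → lime → blue → rose → cyan → navy  (order 8)
  jade: jade → lime → rose → navy  (order 4)
  cyan: cyan → rose → blue → lime → teal → jade → gray → navy  (order 8)
  lime: lime → navy  (order 2)
  blue: blue → jade → cyan → lime → gray → rose → teal → navy  (order 8)
  rose: rose → lime → jade → navy  (order 4)
  teal: teal → rose → gray → lime → cyan → jade → blue → navy  (order 8)
Elements of order 8: {blue, cyan, gray, teal}.
(Structurally, M here is isomorphic to the cyclic group Z_8.)

{blue, cyan, gray, teal}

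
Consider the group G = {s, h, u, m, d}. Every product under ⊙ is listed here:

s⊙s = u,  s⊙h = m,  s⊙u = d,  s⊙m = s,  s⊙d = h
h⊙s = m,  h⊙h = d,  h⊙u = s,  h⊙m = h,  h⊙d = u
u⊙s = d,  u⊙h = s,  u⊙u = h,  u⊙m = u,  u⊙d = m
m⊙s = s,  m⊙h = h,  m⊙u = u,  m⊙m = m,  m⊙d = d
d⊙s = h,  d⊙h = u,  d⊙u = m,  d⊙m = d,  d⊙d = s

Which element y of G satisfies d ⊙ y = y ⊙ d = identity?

First locate the identity: row m matches the header, so m is the identity.
Scan row d for m: d ⊙ u = m. Hence d^(-1) = u.

u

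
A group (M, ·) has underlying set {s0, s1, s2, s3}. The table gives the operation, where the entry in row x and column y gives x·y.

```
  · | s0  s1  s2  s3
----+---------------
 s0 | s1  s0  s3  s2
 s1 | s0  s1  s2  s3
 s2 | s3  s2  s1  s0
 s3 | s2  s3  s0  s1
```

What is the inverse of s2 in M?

First locate the identity: row s1 matches the header, so s1 is the identity.
Scan row s2 for s1: s2·s2 = s1. Hence s2^(-1) = s2.

s2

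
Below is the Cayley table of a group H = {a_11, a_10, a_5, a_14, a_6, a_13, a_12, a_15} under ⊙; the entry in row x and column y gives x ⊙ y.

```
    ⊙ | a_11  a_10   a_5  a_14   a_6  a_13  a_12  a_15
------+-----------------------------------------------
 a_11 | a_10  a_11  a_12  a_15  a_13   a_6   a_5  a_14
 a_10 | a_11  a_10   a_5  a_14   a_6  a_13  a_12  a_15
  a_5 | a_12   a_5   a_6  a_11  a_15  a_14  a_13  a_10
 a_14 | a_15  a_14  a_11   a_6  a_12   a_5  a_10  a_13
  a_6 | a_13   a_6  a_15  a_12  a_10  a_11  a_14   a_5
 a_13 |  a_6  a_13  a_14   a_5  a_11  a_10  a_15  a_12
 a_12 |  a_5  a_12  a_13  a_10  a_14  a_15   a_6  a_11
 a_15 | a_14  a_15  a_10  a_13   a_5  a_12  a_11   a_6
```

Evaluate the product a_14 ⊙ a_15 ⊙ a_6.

a_11

a_14 ⊙ a_15 = a_13
a_13 ⊙ a_6 = a_11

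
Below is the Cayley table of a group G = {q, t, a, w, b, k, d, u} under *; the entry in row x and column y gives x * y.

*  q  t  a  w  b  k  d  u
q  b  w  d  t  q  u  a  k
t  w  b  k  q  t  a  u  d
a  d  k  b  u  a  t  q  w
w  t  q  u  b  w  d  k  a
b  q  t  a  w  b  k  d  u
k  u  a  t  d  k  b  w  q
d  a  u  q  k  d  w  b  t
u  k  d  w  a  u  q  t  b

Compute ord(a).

2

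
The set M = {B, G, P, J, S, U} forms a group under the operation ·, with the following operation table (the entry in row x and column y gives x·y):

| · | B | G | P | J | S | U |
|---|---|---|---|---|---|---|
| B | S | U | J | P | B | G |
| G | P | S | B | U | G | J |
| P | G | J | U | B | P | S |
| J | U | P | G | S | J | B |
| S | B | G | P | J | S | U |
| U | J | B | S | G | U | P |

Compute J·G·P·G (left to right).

J·G = P
P·P = U
U·G = B

B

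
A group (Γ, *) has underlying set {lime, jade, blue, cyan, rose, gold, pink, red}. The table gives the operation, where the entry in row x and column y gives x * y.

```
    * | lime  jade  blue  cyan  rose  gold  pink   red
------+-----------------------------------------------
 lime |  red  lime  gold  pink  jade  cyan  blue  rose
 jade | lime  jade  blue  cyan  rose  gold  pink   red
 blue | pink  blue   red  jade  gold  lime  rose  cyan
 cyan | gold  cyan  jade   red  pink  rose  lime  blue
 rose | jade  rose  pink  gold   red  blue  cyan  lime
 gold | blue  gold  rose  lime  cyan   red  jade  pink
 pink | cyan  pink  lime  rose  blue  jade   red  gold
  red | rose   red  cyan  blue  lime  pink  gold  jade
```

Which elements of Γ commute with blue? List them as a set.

{blue, cyan, jade, red}

Compare row blue with column blue entry by entry.
cyan * blue = jade = blue * cyan, so cyan commutes with blue.
rose * blue = pink but blue * rose = gold, so rose does not.
Collecting the elements that commute with blue: C(blue) = {blue, cyan, jade, red}.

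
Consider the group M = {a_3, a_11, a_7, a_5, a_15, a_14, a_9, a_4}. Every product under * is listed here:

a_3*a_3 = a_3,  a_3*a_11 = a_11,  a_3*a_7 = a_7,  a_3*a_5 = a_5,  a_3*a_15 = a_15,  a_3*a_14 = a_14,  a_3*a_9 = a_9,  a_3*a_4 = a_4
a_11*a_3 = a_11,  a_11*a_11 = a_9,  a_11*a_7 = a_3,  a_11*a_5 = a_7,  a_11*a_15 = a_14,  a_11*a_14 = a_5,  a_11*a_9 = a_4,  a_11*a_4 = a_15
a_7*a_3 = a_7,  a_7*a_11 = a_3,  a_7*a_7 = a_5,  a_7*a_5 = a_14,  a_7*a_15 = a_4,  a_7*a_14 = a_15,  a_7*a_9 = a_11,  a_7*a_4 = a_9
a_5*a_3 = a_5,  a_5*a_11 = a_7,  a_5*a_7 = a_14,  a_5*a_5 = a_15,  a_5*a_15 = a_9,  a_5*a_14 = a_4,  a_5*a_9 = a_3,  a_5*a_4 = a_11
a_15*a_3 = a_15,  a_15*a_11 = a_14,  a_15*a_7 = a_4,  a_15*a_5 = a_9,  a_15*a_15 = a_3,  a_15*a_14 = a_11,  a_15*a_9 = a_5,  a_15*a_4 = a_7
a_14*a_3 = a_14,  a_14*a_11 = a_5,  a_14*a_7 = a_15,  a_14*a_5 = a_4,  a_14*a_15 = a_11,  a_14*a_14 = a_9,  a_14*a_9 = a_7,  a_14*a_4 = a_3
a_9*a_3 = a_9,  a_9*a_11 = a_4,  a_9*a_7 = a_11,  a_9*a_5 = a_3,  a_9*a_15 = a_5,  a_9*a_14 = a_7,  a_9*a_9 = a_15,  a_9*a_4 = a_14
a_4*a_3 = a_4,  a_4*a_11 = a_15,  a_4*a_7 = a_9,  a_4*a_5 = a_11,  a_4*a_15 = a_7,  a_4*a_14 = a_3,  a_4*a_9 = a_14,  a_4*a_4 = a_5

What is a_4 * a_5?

Read row a_4, column a_5: a_4 * a_5 = a_11.
(Structurally, M here is isomorphic to the cyclic group Z_8.)

a_11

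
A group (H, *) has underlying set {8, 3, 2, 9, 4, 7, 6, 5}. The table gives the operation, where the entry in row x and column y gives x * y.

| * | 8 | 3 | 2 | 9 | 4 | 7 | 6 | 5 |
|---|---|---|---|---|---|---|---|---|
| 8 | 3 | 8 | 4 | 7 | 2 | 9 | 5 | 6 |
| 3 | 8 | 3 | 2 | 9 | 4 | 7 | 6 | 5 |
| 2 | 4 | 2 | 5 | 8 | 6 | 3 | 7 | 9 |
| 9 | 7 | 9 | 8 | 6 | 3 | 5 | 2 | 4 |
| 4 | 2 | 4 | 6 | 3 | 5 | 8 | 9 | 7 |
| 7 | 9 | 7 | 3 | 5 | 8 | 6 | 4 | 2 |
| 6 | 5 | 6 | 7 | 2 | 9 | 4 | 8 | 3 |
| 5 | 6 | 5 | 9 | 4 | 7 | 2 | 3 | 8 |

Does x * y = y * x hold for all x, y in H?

Yes

Check whether the table is symmetric across its main diagonal.
Every entry (row x, col y) equals the entry (row y, col x), so H is abelian.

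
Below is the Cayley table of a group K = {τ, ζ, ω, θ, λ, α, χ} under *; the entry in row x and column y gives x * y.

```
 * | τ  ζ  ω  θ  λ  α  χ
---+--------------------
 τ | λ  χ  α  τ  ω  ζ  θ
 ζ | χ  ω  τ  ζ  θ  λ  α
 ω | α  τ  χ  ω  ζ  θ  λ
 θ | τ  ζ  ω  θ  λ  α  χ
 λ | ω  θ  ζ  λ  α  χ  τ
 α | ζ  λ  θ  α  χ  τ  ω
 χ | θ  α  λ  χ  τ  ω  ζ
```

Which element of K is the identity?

θ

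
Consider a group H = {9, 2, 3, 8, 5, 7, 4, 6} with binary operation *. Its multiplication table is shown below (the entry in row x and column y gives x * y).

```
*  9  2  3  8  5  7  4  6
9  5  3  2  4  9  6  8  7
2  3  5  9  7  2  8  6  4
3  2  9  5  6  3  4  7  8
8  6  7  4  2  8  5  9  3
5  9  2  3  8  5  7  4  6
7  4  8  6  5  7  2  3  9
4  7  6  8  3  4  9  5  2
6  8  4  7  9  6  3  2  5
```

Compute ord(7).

The identity element is 5 (its row matches the header).
7^1 = 7
7^2 = 7 * 7 = 2
7^3 = 2 * 7 = 8
7^4 = 8 * 7 = 5
The first power of 7 equal to the identity is 7^4, so ord(7) = 4.

4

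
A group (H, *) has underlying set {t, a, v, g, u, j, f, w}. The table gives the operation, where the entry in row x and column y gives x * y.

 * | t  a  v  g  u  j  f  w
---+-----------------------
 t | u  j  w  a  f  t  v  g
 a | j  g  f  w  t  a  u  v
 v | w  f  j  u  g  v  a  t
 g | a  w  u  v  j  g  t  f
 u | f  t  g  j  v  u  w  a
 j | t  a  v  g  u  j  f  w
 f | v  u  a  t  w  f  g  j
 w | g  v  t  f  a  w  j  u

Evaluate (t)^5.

w

t^1 = t
t^2 = t * t = u
t^3 = u * t = f
t^4 = f * t = v
t^5 = v * t = w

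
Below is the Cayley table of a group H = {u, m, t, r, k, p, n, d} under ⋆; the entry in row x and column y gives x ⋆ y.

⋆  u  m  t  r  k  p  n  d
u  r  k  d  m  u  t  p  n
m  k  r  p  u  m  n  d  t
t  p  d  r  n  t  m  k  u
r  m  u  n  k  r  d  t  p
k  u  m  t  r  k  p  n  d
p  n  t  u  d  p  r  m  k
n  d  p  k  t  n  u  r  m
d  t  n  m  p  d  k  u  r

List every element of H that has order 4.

{d, m, n, p, t, u}

Identity is k. Compute the order of each non-identity element by repeated multiplication:
  u: u → r → m → k  (order 4)
  m: m → r → u → k  (order 4)
  t: t → r → n → k  (order 4)
  r: r → k  (order 2)
  p: p → r → d → k  (order 4)
  n: n → r → t → k  (order 4)
  d: d → r → p → k  (order 4)
Elements of order 4: {d, m, n, p, t, u}.
(Structurally, H here is isomorphic to the quaternion group Q_8.)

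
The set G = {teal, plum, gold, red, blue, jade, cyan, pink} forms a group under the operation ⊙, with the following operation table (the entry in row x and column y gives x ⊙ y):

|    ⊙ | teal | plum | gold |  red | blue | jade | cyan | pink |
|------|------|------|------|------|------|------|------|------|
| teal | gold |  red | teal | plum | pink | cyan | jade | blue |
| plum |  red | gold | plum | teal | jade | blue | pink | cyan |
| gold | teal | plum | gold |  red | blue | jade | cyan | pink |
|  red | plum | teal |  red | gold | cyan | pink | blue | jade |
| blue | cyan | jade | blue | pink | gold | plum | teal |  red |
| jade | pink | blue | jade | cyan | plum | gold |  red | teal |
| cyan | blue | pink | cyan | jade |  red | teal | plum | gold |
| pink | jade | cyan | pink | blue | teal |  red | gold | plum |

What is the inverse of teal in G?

First locate the identity: row gold matches the header, so gold is the identity.
Scan row teal for gold: teal ⊙ teal = gold. Hence teal^(-1) = teal.

teal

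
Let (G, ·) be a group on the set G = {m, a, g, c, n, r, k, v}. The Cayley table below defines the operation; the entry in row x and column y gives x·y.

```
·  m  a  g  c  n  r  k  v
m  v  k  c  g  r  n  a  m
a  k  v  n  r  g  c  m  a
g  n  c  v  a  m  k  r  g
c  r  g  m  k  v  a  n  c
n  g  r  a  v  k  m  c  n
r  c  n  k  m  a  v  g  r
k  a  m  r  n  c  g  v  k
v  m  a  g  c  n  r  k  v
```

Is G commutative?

No

n·g = a but g·n = m.
Since n and g do not commute, G is not abelian.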